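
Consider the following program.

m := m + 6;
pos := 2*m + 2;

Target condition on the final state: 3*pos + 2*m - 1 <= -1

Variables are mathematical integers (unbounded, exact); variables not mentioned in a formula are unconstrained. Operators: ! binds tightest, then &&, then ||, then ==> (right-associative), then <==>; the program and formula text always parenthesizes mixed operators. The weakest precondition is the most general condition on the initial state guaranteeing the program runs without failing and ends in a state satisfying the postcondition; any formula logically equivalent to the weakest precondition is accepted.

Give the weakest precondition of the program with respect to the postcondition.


Working backward. After the program, the postcondition 3*pos + 2*m - 1 <= -1 must hold; in canonical form it is 2*m + 3*pos <= 0.
Before pos := 2*m + 2: 8*m <= -6
Before m := m + 6: 8*m <= -54
Answer: WP = 8*m <= -54


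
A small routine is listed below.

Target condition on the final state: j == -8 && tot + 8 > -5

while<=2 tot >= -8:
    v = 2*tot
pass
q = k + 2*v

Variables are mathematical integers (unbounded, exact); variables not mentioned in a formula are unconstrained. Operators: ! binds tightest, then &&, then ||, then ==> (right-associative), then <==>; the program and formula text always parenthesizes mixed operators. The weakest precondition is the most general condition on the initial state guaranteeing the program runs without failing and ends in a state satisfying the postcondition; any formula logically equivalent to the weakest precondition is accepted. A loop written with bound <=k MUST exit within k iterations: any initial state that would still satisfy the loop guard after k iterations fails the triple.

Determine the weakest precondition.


Working backward. After the program, the postcondition j == -8 && tot + 8 > -5 must hold; in canonical form it is j == -8 && tot > -13.
Before q := k + 2*v: j == -8 && tot > -13
Before skip: j == -8 && tot > -13
Before the loop (bound <=2), unroll the exhaustion recursion (WP_0 = exit-now case; WP_j = one more guarded iteration, up to j = 2):
  WP_0: (!(tot >= -8)) && j == -8 && tot > -13
  WP_1: (tot >= -8 ==> ((!(tot >= -8)) && j == -8 && tot > -13)) && ((!(tot >= -8)) ==> (j == -8 && tot > -13))
  WP_2: (tot >= -8 ==> ((tot >= -8 ==> ((!(tot >= -8)) && j == -8 && tot > -13)) && ((!(tot >= -8)) ==> (j == -8 && tot > -13)))) && ((!(tot >= -8)) ==> (j == -8 && tot > -13))
So before the loop: (tot >= -8 ==> ((tot >= -8 ==> ((!(tot >= -8)) && j == -8 && tot > -13)) && ((!(tot >= -8)) ==> (j == -8 && tot > -13)))) && ((!(tot >= -8)) ==> (j == -8 && tot > -13))
Answer: WP = (tot >= -8 ==> ((tot >= -8 ==> ((!(tot >= -8)) && j == -8 && tot > -13)) && ((!(tot >= -8)) ==> (j == -8 && tot > -13)))) && ((!(tot >= -8)) ==> (j == -8 && tot > -13))


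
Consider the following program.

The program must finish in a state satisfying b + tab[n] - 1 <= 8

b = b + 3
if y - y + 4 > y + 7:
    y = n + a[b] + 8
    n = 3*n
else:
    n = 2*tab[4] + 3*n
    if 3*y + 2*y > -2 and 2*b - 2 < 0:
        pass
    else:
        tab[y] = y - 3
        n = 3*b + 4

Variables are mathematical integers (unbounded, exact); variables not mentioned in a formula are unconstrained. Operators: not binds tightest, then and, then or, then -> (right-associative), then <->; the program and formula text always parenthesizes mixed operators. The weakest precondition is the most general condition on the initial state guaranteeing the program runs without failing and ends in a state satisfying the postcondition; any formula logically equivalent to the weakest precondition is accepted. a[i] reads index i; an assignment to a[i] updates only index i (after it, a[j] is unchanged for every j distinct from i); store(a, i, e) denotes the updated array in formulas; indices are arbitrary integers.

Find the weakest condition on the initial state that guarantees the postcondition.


Working backward. After the program, the postcondition b + tab[n] - 1 <= 8 must hold; in canonical form it is tab[n] + b <= 9.
Then branch requires tab[3*n] + b <= 9; else branch requires ((5*y > -2 and 2*b < 2) -> tab[2*tab[4] + 3*n] + b <= 9) and ((not (5*y > -2 and 2*b < 2)) -> store(tab, y, y - 3)[3*b + 4] + b <= 9).
Before the if: (y < -3 -> tab[3*n] + b <= 9) and ((not (y < -3)) -> (((5*y > -2 and 2*b < 2) -> tab[2*tab[4] + 3*n] + b <= 9) and ((not (5*y > -2 and 2*b < 2)) -> store(tab, y, y - 3)[3*b + 4] + b <= 9)))
Before b := b + 3: (y < -3 -> tab[3*n] + b <= 6) and ((not (y < -3)) -> (((5*y > -2 and 2*b < -4) -> tab[2*tab[4] + 3*n] + b <= 6) and ((not (5*y > -2 and 2*b < -4)) -> store(tab, y, y - 3)[3*b + 13] + b <= 6)))
Answer: WP = (y < -3 -> tab[3*n] + b <= 6) and ((not (y < -3)) -> (((5*y > -2 and 2*b < -4) -> tab[2*tab[4] + 3*n] + b <= 6) and ((not (5*y > -2 and 2*b < -4)) -> store(tab, y, y - 3)[3*b + 13] + b <= 6)))


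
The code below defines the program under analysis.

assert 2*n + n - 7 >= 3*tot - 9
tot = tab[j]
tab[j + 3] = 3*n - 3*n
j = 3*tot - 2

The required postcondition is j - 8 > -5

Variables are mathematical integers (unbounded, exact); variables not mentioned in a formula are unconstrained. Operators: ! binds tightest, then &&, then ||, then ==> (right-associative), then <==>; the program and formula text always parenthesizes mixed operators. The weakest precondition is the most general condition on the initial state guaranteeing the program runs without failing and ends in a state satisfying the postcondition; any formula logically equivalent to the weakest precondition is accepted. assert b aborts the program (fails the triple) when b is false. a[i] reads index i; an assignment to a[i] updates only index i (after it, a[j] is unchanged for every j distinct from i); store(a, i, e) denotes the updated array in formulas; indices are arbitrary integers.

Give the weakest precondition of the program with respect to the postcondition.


Working backward. After the program, the postcondition j - 8 > -5 must hold; in canonical form it is j > 3.
Before j := 3*tot - 2: 3*tot > 5
Before tab[j + 3] := 3*n - 3*n: 3*tot > 5
Before tot := tab[j]: 3*tab[j] > 5
Before assert 2*n + n - 7 >= 3*tot - 9: 3*n >= 3*tot - 2 && 3*tab[j] > 5
Answer: WP = 3*n >= 3*tot - 2 && 3*tab[j] > 5


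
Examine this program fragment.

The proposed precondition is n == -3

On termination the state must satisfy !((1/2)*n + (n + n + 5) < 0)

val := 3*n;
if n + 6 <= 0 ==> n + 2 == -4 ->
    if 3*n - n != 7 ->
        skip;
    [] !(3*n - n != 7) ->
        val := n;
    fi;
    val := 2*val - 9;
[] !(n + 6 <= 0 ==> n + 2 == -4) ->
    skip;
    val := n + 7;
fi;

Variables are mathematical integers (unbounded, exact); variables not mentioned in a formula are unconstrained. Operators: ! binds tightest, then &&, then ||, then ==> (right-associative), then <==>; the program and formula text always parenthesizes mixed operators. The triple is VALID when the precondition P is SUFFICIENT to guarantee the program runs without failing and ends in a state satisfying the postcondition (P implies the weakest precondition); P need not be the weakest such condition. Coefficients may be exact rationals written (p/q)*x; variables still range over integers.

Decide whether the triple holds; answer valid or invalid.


Working backward. After the program, the postcondition !((1/2)*n + (n + n + 5) < 0) must hold; in canonical form it is !((5/2)*n < -5).
Then branch requires (2*n != 7 ==> (!((5/2)*n < -5))) && ((!(2*n != 7)) ==> (!((5/2)*n < -5))); else branch requires !((5/2)*n < -5).
Before the if: ((n <= -6 ==> n == -6) ==> ((2*n != 7 ==> (!((5/2)*n < -5))) && ((!(2*n != 7)) ==> (!((5/2)*n < -5))))) && ((!(n <= -6 ==> n == -6)) ==> (!((5/2)*n < -5)))
Before val := 3*n: ((n <= -6 ==> n == -6) ==> ((2*n != 7 ==> (!((5/2)*n < -5))) && ((!(2*n != 7)) ==> (!((5/2)*n < -5))))) && ((!(n <= -6 ==> n == -6)) ==> (!((5/2)*n < -5)))
The weakest precondition is ((n <= -6 ==> n == -6) ==> ((2*n != 7 ==> (!((5/2)*n < -5))) && ((!(2*n != 7)) ==> (!((5/2)*n < -5))))) && ((!(n <= -6 ==> n == -6)) ==> (!((5/2)*n < -5))).
Check whether n == -3 implies it.
Countermodel: at the initial state n = -3, the precondition holds but the weakest precondition fails.
Answer: invalid


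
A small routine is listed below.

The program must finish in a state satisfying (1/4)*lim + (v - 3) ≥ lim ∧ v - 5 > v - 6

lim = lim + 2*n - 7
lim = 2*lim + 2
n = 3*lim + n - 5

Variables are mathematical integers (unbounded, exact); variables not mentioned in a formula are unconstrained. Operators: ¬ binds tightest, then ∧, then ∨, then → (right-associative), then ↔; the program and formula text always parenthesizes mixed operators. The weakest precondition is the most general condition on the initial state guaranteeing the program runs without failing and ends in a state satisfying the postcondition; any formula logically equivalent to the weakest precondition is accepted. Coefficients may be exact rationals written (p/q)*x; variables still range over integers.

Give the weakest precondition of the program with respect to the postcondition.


Working backward. After the program, the postcondition (1/4)*lim + (v - 3) ≥ lim ∧ v - 5 > v - 6 must hold; in canonical form it is v ≥ (3/4)*lim + 3.
Before n := 3*lim + n - 5: v ≥ (3/4)*lim + 3
Before lim := 2*lim + 2: v ≥ (3/2)*lim + 9/2
Before lim := lim + 2*n - 7: v ≥ (3/2)*lim + 3*n - 6
Answer: WP = v ≥ (3/2)*lim + 3*n - 6


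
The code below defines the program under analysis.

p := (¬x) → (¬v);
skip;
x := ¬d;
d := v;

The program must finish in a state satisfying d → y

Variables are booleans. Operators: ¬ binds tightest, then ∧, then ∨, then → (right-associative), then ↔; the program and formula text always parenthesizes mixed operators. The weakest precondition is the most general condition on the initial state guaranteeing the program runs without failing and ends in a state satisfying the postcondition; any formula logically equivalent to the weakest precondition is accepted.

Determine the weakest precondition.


Working backward. After the program, d → y must hold.
Before d := v: v → y
Before x := ¬d: v → y
Before skip: v → y
Before p := (¬x) → (¬v): v → y
Answer: WP = v → y


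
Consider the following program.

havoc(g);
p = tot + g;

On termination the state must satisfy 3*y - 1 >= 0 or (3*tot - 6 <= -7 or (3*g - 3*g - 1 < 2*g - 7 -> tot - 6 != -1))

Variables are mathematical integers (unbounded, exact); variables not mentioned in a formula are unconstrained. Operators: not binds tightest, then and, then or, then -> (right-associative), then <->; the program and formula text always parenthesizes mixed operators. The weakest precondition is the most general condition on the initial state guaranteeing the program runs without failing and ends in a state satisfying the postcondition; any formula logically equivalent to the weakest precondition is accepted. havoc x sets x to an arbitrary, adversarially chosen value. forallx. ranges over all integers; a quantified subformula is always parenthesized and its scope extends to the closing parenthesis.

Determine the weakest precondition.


Working backward. After the program, the postcondition 3*y - 1 >= 0 or (3*tot - 6 <= -7 or (3*g - 3*g - 1 < 2*g - 7 -> tot - 6 != -1)) must hold; in canonical form it is 3*y >= 1 or 3*tot <= -1 or (2*g > 6 -> tot != 5).
Before p := tot + g: 3*y >= 1 or 3*tot <= -1 or (2*g > 6 -> tot != 5)
Before havoc g: forall g_1. (3*y >= 1 or 3*tot <= -1 or (2*g_1 > 6 -> tot != 5))
Answer: WP = forall g_1. (3*y >= 1 or 3*tot <= -1 or (2*g_1 > 6 -> tot != 5))


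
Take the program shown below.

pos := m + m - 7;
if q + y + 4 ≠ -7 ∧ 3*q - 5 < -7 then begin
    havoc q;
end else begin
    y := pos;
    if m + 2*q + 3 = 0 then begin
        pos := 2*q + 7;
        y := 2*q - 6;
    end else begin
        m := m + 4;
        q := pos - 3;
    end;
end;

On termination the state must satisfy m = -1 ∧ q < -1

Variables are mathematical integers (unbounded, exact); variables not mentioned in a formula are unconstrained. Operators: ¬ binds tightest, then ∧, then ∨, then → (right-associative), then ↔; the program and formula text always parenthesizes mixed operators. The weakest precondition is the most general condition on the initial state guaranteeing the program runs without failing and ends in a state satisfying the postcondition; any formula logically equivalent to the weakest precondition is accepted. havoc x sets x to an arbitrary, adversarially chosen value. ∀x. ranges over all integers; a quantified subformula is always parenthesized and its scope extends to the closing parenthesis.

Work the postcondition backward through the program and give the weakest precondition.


Working backward. After the program, m = -1 ∧ q < -1 must hold.
Then branch requires ∀q_1. (m = -1 ∧ q_1 < -1); else branch requires (m + 2*q = -3 → (m = -1 ∧ q < -1)) ∧ ((¬(m + 2*q = -3)) → (m = -5 ∧ pos < 2)).
Before the if: ((q + y ≠ -11 ∧ 3*q < -2) → (∀q_1. (m = -1 ∧ q_1 < -1))) ∧ ((¬(q + y ≠ -11 ∧ 3*q < -2)) → ((m + 2*q = -3 → (m = -1 ∧ q < -1)) ∧ ((¬(m + 2*q = -3)) → (m = -5 ∧ pos < 2))))
Before pos := m + m - 7: ((q + y ≠ -11 ∧ 3*q < -2) → (∀q_1. (m = -1 ∧ q_1 < -1))) ∧ ((¬(q + y ≠ -11 ∧ 3*q < -2)) → ((m + 2*q = -3 → (m = -1 ∧ q < -1)) ∧ ((¬(m + 2*q = -3)) → (m = -5 ∧ 2*m < 9))))
Answer: WP = ((q + y ≠ -11 ∧ 3*q < -2) → (∀q_1. (m = -1 ∧ q_1 < -1))) ∧ ((¬(q + y ≠ -11 ∧ 3*q < -2)) → ((m + 2*q = -3 → (m = -1 ∧ q < -1)) ∧ ((¬(m + 2*q = -3)) → (m = -5 ∧ 2*m < 9))))


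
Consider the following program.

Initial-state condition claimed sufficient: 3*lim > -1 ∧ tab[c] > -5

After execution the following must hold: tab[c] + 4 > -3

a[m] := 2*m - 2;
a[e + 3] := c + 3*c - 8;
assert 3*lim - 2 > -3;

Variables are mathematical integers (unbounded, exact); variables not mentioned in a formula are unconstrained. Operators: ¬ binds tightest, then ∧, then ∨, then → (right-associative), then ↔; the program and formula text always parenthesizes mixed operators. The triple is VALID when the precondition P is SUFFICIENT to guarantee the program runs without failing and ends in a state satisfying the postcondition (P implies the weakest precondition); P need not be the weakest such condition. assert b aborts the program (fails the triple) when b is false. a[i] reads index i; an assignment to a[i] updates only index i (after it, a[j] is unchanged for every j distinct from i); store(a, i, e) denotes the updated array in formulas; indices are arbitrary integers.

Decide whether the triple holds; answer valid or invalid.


Working backward. After the program, the postcondition tab[c] + 4 > -3 must hold; in canonical form it is tab[c] > -7.
Before assert 3*lim - 2 > -3: 3*lim > -1 ∧ tab[c] > -7
Before a[e + 3] := c + 3*c - 8: 3*lim > -1 ∧ tab[c] > -7
Before a[m] := 2*m - 2: 3*lim > -1 ∧ tab[c] > -7
The weakest precondition is 3*lim > -1 ∧ tab[c] > -7.
Check whether 3*lim > -1 ∧ tab[c] > -5 implies it.
Every state satisfying the precondition satisfies the weakest precondition: the implication holds.
Answer: valid


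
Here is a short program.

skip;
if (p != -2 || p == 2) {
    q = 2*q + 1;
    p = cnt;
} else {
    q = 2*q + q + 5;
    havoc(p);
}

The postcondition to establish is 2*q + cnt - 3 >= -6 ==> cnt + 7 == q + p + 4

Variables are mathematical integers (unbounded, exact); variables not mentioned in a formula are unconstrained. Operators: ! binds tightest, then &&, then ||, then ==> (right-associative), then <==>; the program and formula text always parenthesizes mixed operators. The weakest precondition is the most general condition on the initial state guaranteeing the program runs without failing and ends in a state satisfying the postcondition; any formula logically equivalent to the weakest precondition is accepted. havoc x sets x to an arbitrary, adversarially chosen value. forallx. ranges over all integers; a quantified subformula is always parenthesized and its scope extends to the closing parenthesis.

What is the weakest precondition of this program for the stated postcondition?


Working backward. After the program, the postcondition 2*q + cnt - 3 >= -6 ==> cnt + 7 == q + p + 4 must hold; in canonical form it is cnt + 2*q >= -3 ==> cnt == p + q - 3.
Then branch requires cnt + 4*q >= -5 ==> 2*q == 2; else branch requires forall p_1. (cnt + 6*q >= -13 ==> cnt == p_1 + 3*q + 2).
Before the if: ((p != -2 || p == 2) ==> (cnt + 4*q >= -5 ==> 2*q == 2)) && ((!(p != -2 || p == 2)) ==> (forall p_1. (cnt + 6*q >= -13 ==> cnt == p_1 + 3*q + 2)))
Before skip: ((p != -2 || p == 2) ==> (cnt + 4*q >= -5 ==> 2*q == 2)) && ((!(p != -2 || p == 2)) ==> (forall p_1. (cnt + 6*q >= -13 ==> cnt == p_1 + 3*q + 2)))
Answer: WP = ((p != -2 || p == 2) ==> (cnt + 4*q >= -5 ==> 2*q == 2)) && ((!(p != -2 || p == 2)) ==> (forall p_1. (cnt + 6*q >= -13 ==> cnt == p_1 + 3*q + 2)))


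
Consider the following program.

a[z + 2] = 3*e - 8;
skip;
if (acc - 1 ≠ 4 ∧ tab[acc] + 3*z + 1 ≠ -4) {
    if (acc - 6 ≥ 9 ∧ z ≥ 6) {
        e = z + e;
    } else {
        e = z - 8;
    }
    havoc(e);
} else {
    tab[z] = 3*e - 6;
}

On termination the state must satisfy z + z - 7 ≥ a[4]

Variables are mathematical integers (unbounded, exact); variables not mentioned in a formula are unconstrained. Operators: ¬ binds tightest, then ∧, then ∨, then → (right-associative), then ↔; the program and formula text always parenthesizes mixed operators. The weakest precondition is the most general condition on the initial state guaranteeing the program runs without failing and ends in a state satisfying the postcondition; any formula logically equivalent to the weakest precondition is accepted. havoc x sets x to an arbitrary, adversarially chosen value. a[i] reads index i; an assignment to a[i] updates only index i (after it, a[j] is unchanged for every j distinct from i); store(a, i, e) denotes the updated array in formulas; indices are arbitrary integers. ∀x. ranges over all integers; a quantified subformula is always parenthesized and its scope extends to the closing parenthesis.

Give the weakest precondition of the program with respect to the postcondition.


Working backward. After the program, the postcondition z + z - 7 ≥ a[4] must hold; in canonical form it is 2*z ≥ a[4] + 7.
Then branch requires ((acc ≥ 15 ∧ z ≥ 6) → 2*z ≥ a[4] + 7) ∧ ((¬(acc ≥ 15 ∧ z ≥ 6)) → 2*z ≥ a[4] + 7); else branch requires 2*z ≥ a[4] + 7.
Before the if: ((acc ≠ 5 ∧ tab[acc] + 3*z ≠ -5) → (((acc ≥ 15 ∧ z ≥ 6) → 2*z ≥ a[4] + 7) ∧ ((¬(acc ≥ 15 ∧ z ≥ 6)) → 2*z ≥ a[4] + 7))) ∧ ((¬(acc ≠ 5 ∧ tab[acc] + 3*z ≠ -5)) → 2*z ≥ a[4] + 7)
Before skip: ((acc ≠ 5 ∧ tab[acc] + 3*z ≠ -5) → (((acc ≥ 15 ∧ z ≥ 6) → 2*z ≥ a[4] + 7) ∧ ((¬(acc ≥ 15 ∧ z ≥ 6)) → 2*z ≥ a[4] + 7))) ∧ ((¬(acc ≠ 5 ∧ tab[acc] + 3*z ≠ -5)) → 2*z ≥ a[4] + 7)
Before a[z + 2] := 3*e - 8: ((acc ≠ 5 ∧ tab[acc] + 3*z ≠ -5) → (((acc ≥ 15 ∧ z ≥ 6) → 2*z ≥ store(a, z + 2, 3*e - 8)[4] + 7) ∧ ((¬(acc ≥ 15 ∧ z ≥ 6)) → 2*z ≥ store(a, z + 2, 3*e - 8)[4] + 7))) ∧ ((¬(acc ≠ 5 ∧ tab[acc] + 3*z ≠ -5)) → 2*z ≥ store(a, z + 2, 3*e - 8)[4] + 7)
Answer: WP = ((acc ≠ 5 ∧ tab[acc] + 3*z ≠ -5) → (((acc ≥ 15 ∧ z ≥ 6) → 2*z ≥ store(a, z + 2, 3*e - 8)[4] + 7) ∧ ((¬(acc ≥ 15 ∧ z ≥ 6)) → 2*z ≥ store(a, z + 2, 3*e - 8)[4] + 7))) ∧ ((¬(acc ≠ 5 ∧ tab[acc] + 3*z ≠ -5)) → 2*z ≥ store(a, z + 2, 3*e - 8)[4] + 7)


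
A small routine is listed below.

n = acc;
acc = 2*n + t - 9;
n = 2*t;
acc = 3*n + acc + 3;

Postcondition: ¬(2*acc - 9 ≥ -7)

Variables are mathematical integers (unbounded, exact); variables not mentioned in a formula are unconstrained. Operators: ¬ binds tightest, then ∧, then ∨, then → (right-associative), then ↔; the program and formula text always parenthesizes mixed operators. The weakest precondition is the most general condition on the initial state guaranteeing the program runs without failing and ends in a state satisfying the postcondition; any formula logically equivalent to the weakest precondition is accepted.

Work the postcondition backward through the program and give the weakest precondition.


Working backward. After the program, the postcondition ¬(2*acc - 9 ≥ -7) must hold; in canonical form it is ¬(2*acc ≥ 2).
Before acc := 3*n + acc + 3: ¬(2*acc + 6*n ≥ -4)
Before n := 2*t: ¬(2*acc + 12*t ≥ -4)
Before acc := 2*n + t - 9: ¬(4*n + 14*t ≥ 14)
Before n := acc: ¬(4*acc + 14*t ≥ 14)
Answer: WP = ¬(4*acc + 14*t ≥ 14)


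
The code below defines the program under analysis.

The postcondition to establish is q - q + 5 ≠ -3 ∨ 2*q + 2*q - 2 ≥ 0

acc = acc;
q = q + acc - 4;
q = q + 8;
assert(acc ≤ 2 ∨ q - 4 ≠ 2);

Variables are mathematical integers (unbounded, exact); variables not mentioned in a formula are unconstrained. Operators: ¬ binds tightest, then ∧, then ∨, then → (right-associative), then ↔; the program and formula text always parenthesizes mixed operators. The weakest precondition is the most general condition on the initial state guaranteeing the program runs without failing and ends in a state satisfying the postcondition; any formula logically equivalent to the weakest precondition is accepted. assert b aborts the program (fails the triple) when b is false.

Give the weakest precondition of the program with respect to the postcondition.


Working backward. After the program, the postcondition q - q + 5 ≠ -3 ∨ 2*q + 2*q - 2 ≥ 0 must hold; in canonical form it is true.
Before assert acc ≤ 2 ∨ q - 4 ≠ 2: acc ≤ 2 ∨ q ≠ 6
Before q := q + 8: acc ≤ 2 ∨ q ≠ -2
Before q := q + acc - 4: acc ≤ 2 ∨ acc + q ≠ 2
Before acc := acc: acc ≤ 2 ∨ acc + q ≠ 2
Answer: WP = acc ≤ 2 ∨ acc + q ≠ 2


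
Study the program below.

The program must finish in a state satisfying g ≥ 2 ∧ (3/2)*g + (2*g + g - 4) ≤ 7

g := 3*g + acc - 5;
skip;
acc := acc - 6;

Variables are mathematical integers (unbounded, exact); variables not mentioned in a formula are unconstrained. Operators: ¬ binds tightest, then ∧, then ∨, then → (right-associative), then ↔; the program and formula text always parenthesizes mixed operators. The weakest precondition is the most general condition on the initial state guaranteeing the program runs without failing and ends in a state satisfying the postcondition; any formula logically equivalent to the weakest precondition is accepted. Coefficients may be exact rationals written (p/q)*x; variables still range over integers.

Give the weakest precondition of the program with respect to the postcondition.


Working backward. After the program, the postcondition g ≥ 2 ∧ (3/2)*g + (2*g + g - 4) ≤ 7 must hold; in canonical form it is g ≥ 2 ∧ (9/2)*g ≤ 11.
Before acc := acc - 6: g ≥ 2 ∧ (9/2)*g ≤ 11
Before skip: g ≥ 2 ∧ (9/2)*g ≤ 11
Before g := 3*g + acc - 5: acc + 3*g ≥ 7 ∧ (9/2)*acc + (27/2)*g ≤ 67/2
Answer: WP = acc + 3*g ≥ 7 ∧ (9/2)*acc + (27/2)*g ≤ 67/2


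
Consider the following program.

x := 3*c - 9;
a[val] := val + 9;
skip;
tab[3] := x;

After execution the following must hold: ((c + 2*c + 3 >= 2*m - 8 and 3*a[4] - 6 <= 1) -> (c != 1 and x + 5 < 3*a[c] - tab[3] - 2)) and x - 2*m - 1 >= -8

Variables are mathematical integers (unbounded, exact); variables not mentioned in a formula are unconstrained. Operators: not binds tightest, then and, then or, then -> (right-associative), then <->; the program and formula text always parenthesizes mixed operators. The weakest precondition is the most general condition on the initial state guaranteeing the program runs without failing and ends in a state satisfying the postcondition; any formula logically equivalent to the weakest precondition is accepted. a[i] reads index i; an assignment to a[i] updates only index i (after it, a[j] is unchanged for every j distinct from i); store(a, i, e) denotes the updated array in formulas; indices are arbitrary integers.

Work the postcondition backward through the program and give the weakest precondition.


Working backward. After the program, the postcondition ((c + 2*c + 3 >= 2*m - 8 and 3*a[4] - 6 <= 1) -> (c != 1 and x + 5 < 3*a[c] - tab[3] - 2)) and x - 2*m - 1 >= -8 must hold; in canonical form it is ((3*c >= 2*m - 11 and 3*a[4] <= 7) -> (c != 1 and tab[3] + x < 3*a[c] - 7)) and x >= 2*m - 7.
Before tab[3] := x: ((3*c >= 2*m - 11 and 3*a[4] <= 7) -> (c != 1 and 2*x < 3*a[c] - 7)) and x >= 2*m - 7
Before skip: ((3*c >= 2*m - 11 and 3*a[4] <= 7) -> (c != 1 and 2*x < 3*a[c] - 7)) and x >= 2*m - 7
Before a[val] := val + 9: ((3*c >= 2*m - 11 and 3*store(a, val, val + 9)[4] <= 7) -> (c != 1 and 2*x < 3*store(a, val, val + 9)[c] - 7)) and x >= 2*m - 7
Before x := 3*c - 9: ((3*c >= 2*m - 11 and 3*store(a, val, val + 9)[4] <= 7) -> (c != 1 and 6*c < 3*store(a, val, val + 9)[c] + 11)) and 3*c >= 2*m + 2
Answer: WP = ((3*c >= 2*m - 11 and 3*store(a, val, val + 9)[4] <= 7) -> (c != 1 and 6*c < 3*store(a, val, val + 9)[c] + 11)) and 3*c >= 2*m + 2


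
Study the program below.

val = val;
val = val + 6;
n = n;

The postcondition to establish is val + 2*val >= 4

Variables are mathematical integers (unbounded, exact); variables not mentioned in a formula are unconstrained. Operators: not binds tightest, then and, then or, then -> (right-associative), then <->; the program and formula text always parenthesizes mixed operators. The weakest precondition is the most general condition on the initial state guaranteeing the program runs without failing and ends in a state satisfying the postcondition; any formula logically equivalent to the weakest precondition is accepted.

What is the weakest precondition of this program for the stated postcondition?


Working backward. After the program, the postcondition val + 2*val >= 4 must hold; in canonical form it is 3*val >= 4.
Before n := n: 3*val >= 4
Before val := val + 6: 3*val >= -14
Before val := val: 3*val >= -14
Answer: WP = 3*val >= -14


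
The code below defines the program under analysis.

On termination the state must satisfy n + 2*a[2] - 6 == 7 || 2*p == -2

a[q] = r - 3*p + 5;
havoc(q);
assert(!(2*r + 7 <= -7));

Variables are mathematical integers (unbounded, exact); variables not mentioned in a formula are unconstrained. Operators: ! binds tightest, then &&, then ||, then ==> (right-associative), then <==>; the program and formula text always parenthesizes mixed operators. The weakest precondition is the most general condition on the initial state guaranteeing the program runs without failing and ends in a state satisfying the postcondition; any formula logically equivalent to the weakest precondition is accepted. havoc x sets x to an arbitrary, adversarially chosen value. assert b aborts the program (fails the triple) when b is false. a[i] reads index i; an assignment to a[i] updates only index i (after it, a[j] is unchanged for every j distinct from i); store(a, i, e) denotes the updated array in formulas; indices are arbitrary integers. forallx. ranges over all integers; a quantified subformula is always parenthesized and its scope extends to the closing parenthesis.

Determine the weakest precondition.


Working backward. After the program, the postcondition n + 2*a[2] - 6 == 7 || 2*p == -2 must hold; in canonical form it is 2*a[2] + n == 13 || 2*p == -2.
Before assert !(2*r + 7 <= -7): (!(2*r <= -14)) && (2*a[2] + n == 13 || 2*p == -2)
Before havoc q: (!(2*r <= -14)) && (2*a[2] + n == 13 || 2*p == -2)
Before a[q] := r - 3*p + 5: (!(2*r <= -14)) && (2*store(a, q, -3*p + r + 5)[2] + n == 13 || 2*p == -2)
Answer: WP = (!(2*r <= -14)) && (2*store(a, q, -3*p + r + 5)[2] + n == 13 || 2*p == -2)


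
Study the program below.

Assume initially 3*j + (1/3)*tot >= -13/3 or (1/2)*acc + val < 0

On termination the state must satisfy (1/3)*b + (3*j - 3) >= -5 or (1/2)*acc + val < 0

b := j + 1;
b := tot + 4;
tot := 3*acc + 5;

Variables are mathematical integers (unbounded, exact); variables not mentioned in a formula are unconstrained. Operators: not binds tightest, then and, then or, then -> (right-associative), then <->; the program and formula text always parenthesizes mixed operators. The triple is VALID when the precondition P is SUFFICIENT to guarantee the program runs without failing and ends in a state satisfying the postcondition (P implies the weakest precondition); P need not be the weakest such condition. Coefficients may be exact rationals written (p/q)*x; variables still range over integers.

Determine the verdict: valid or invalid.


Working backward. After the program, the postcondition (1/3)*b + (3*j - 3) >= -5 or (1/2)*acc + val < 0 must hold; in canonical form it is (1/3)*b + 3*j >= -2 or (1/2)*acc + val < 0.
Before tot := 3*acc + 5: (1/3)*b + 3*j >= -2 or (1/2)*acc + val < 0
Before b := tot + 4: 3*j + (1/3)*tot >= -10/3 or (1/2)*acc + val < 0
Before b := j + 1: 3*j + (1/3)*tot >= -10/3 or (1/2)*acc + val < 0
The weakest precondition is 3*j + (1/3)*tot >= -10/3 or (1/2)*acc + val < 0.
Check whether 3*j + (1/3)*tot >= -13/3 or (1/2)*acc + val < 0 implies it.
Countermodel: at the initial state acc = 0, j = -2, tot = 7, val = 0, the precondition holds but the weakest precondition fails.
Answer: invalid


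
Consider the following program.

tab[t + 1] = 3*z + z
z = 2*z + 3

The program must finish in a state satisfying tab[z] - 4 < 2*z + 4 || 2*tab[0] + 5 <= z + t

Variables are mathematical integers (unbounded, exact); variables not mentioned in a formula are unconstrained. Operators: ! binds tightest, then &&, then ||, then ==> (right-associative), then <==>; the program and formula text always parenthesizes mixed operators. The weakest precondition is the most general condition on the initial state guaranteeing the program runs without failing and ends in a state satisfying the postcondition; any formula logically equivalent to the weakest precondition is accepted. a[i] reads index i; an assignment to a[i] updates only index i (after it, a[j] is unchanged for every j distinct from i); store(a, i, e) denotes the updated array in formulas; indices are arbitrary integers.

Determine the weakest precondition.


Working backward. After the program, the postcondition tab[z] - 4 < 2*z + 4 || 2*tab[0] + 5 <= z + t must hold; in canonical form it is tab[z] < 2*z + 8 || 2*tab[0] <= t + z - 5.
Before z := 2*z + 3: tab[2*z + 3] < 4*z + 14 || 2*tab[0] <= t + 2*z - 2
Before tab[t + 1] := 3*z + z: store(tab, t + 1, 4*z)[2*z + 3] < 4*z + 14 || 2*store(tab, t + 1, 4*z)[0] <= t + 2*z - 2
Answer: WP = store(tab, t + 1, 4*z)[2*z + 3] < 4*z + 14 || 2*store(tab, t + 1, 4*z)[0] <= t + 2*z - 2


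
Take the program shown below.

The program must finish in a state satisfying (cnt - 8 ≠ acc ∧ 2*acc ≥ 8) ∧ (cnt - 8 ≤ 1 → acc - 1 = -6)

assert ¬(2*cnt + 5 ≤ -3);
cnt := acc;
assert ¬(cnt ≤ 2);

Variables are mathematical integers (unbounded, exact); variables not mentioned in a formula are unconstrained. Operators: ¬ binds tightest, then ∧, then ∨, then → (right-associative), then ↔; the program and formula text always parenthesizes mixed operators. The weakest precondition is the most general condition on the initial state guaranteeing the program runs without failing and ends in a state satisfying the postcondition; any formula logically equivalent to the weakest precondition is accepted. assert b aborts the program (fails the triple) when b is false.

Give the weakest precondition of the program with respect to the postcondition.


Working backward. After the program, the postcondition (cnt - 8 ≠ acc ∧ 2*acc ≥ 8) ∧ (cnt - 8 ≤ 1 → acc - 1 = -6) must hold; in canonical form it is cnt ≠ acc + 8 ∧ 2*acc ≥ 8 ∧ (cnt ≤ 9 → acc = -5).
Before assert ¬(cnt ≤ 2): (¬(cnt ≤ 2)) ∧ cnt ≠ acc + 8 ∧ 2*acc ≥ 8 ∧ (cnt ≤ 9 → acc = -5)
Before cnt := acc: (¬(acc ≤ 2)) ∧ 2*acc ≥ 8 ∧ (acc ≤ 9 → acc = -5)
Before assert ¬(2*cnt + 5 ≤ -3): (¬(2*cnt ≤ -8)) ∧ (¬(acc ≤ 2)) ∧ 2*acc ≥ 8 ∧ (acc ≤ 9 → acc = -5)
Answer: WP = (¬(2*cnt ≤ -8)) ∧ (¬(acc ≤ 2)) ∧ 2*acc ≥ 8 ∧ (acc ≤ 9 → acc = -5)


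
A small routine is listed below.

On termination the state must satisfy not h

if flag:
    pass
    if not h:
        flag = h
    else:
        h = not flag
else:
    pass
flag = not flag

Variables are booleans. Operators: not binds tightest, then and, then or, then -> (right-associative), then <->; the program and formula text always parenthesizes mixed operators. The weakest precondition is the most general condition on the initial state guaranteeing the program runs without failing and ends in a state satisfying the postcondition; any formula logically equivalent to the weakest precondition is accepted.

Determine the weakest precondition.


Working backward. After the program, not h must hold.
Before flag := not flag: not h
Then branch requires h -> flag; else branch requires not h.
Before the if: (flag -> (h -> flag)) and ((not flag) -> (not h))
Answer: WP = (flag -> (h -> flag)) and ((not flag) -> (not h))


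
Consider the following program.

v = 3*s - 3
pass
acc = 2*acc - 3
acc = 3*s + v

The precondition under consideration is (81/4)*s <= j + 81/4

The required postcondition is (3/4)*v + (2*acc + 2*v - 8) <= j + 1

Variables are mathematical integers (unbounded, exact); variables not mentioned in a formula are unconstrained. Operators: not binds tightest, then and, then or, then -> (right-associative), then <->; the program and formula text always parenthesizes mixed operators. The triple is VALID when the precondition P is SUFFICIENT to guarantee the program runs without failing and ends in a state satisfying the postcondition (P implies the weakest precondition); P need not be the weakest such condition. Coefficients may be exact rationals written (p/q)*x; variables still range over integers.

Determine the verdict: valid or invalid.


Working backward. After the program, the postcondition (3/4)*v + (2*acc + 2*v - 8) <= j + 1 must hold; in canonical form it is 2*acc + (11/4)*v <= j + 9.
Before acc := 3*s + v: 6*s + (19/4)*v <= j + 9
Before acc := 2*acc - 3: 6*s + (19/4)*v <= j + 9
Before skip: 6*s + (19/4)*v <= j + 9
Before v := 3*s - 3: (81/4)*s <= j + 93/4
The weakest precondition is (81/4)*s <= j + 93/4.
Check whether (81/4)*s <= j + 81/4 implies it.
Every state satisfying the precondition satisfies the weakest precondition: the implication holds.
Answer: valid


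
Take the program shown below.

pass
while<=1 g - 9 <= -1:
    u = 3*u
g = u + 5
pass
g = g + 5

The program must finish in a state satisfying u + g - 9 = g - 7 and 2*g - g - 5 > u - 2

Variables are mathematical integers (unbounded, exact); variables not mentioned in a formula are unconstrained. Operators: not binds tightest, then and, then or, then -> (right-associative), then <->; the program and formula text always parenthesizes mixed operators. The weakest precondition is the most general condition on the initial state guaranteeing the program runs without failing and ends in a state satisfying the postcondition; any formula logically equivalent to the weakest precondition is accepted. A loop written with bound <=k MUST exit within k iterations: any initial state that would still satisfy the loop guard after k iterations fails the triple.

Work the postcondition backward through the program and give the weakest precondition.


Working backward. After the program, the postcondition u + g - 9 = g - 7 and 2*g - g - 5 > u - 2 must hold; in canonical form it is u = 2 and g > u + 3.
Before g := g + 5: u = 2 and g > u - 2
Before skip: u = 2 and g > u - 2
Before g := u + 5: u = 2
Before the loop (bound <=1), unroll the exhaustion recursion (WP_0 = exit-now case; WP_j = one more guarded iteration, up to j = 1):
  WP_0: (not (g <= 8)) and u = 2
  WP_1: (g <= 8 -> ((not (g <= 8)) and 3*u = 2)) and ((not (g <= 8)) -> u = 2)
So before the loop: (g <= 8 -> ((not (g <= 8)) and 3*u = 2)) and ((not (g <= 8)) -> u = 2)
Before skip: (g <= 8 -> ((not (g <= 8)) and 3*u = 2)) and ((not (g <= 8)) -> u = 2)
Answer: WP = (g <= 8 -> ((not (g <= 8)) and 3*u = 2)) and ((not (g <= 8)) -> u = 2)


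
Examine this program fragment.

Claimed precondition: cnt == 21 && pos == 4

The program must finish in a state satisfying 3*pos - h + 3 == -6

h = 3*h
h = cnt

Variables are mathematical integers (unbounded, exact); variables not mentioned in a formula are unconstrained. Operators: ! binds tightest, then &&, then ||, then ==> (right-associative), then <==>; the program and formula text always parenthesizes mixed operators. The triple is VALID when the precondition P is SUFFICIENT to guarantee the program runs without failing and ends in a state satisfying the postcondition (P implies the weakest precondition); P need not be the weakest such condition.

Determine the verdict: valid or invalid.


Working backward. After the program, the postcondition 3*pos - h + 3 == -6 must hold; in canonical form it is 3*pos == h - 9.
Before h := cnt: 3*pos == cnt - 9
Before h := 3*h: 3*pos == cnt - 9
The weakest precondition is 3*pos == cnt - 9.
Check whether cnt == 21 && pos == 4 implies it.
Every state satisfying the precondition satisfies the weakest precondition: the implication holds.
Answer: valid


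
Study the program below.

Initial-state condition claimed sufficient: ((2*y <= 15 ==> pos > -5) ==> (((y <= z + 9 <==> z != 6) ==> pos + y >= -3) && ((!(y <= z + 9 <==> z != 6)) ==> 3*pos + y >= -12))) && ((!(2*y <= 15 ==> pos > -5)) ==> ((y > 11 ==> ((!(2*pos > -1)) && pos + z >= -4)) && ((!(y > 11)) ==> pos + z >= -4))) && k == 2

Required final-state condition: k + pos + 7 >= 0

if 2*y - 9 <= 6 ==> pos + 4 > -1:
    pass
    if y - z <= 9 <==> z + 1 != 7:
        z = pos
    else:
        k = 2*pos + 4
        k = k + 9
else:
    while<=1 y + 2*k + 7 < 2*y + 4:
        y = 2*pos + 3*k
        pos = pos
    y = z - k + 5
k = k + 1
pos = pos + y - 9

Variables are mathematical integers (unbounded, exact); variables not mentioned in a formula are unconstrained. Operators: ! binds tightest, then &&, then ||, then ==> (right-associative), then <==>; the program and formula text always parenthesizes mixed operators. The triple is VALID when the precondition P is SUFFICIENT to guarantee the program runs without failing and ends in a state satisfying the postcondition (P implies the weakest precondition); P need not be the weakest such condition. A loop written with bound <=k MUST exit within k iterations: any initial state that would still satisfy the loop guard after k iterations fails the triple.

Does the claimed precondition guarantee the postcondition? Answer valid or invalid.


Working backward. After the program, the postcondition k + pos + 7 >= 0 must hold; in canonical form it is k + pos >= -7.
Before pos := pos + y - 9: k + pos + y >= 2
Before k := k + 1: k + pos + y >= 1
Then branch requires ((y <= z + 9 <==> z != 6) ==> k + pos + y >= 1) && ((!(y <= z + 9 <==> z != 6)) ==> 3*pos + y >= -12); else branch requires (2*k < y - 3 ==> ((!(k + 2*pos > 3)) && pos + z >= -4)) && ((!(2*k < y - 3)) ==> pos + z >= -4).
Before the if: ((2*y <= 15 ==> pos > -5) ==> (((y <= z + 9 <==> z != 6) ==> k + pos + y >= 1) && ((!(y <= z + 9 <==> z != 6)) ==> 3*pos + y >= -12))) && ((!(2*y <= 15 ==> pos > -5)) ==> ((2*k < y - 3 ==> ((!(k + 2*pos > 3)) && pos + z >= -4)) && ((!(2*k < y - 3)) ==> pos + z >= -4)))
The weakest precondition is ((2*y <= 15 ==> pos > -5) ==> (((y <= z + 9 <==> z != 6) ==> k + pos + y >= 1) && ((!(y <= z + 9 <==> z != 6)) ==> 3*pos + y >= -12))) && ((!(2*y <= 15 ==> pos > -5)) ==> ((2*k < y - 3 ==> ((!(k + 2*pos > 3)) && pos + z >= -4)) && ((!(2*k < y - 3)) ==> pos + z >= -4))).
Check whether ((2*y <= 15 ==> pos > -5) ==> (((y <= z + 9 <==> z != 6) ==> pos + y >= -3) && ((!(y <= z + 9 <==> z != 6)) ==> 3*pos + y >= -12))) && ((!(2*y <= 15 ==> pos > -5)) ==> ((y > 11 ==> ((!(2*pos > -1)) && pos + z >= -4)) && ((!(y > 11)) ==> pos + z >= -4))) && k == 2 implies it.
Countermodel: at the initial state k = 2, pos = -13, y = 11, z = 2, the precondition holds but the weakest precondition fails.
Answer: invalid


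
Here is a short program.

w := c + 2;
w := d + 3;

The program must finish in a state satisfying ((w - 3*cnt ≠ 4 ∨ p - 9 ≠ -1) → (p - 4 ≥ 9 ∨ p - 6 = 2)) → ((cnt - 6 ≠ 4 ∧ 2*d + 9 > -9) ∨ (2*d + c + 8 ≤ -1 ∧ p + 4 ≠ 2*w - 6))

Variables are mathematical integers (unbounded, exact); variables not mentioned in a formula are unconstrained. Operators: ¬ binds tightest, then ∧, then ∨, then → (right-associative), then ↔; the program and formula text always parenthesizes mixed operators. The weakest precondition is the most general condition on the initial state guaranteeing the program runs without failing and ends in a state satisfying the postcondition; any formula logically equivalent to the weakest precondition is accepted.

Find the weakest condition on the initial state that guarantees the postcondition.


Working backward. After the program, the postcondition ((w - 3*cnt ≠ 4 ∨ p - 9 ≠ -1) → (p - 4 ≥ 9 ∨ p - 6 = 2)) → ((cnt - 6 ≠ 4 ∧ 2*d + 9 > -9) ∨ (2*d + c + 8 ≤ -1 ∧ p + 4 ≠ 2*w - 6)) must hold; in canonical form it is ((w ≠ 3*cnt + 4 ∨ p ≠ 8) → (p ≥ 13 ∨ p = 8)) → ((cnt ≠ 10 ∧ 2*d > -18) ∨ (c + 2*d ≤ -9 ∧ p ≠ 2*w - 10)).
Before w := d + 3: ((d ≠ 3*cnt + 1 ∨ p ≠ 8) → (p ≥ 13 ∨ p = 8)) → ((cnt ≠ 10 ∧ 2*d > -18) ∨ (c + 2*d ≤ -9 ∧ p ≠ 2*d - 4))
Before w := c + 2: ((d ≠ 3*cnt + 1 ∨ p ≠ 8) → (p ≥ 13 ∨ p = 8)) → ((cnt ≠ 10 ∧ 2*d > -18) ∨ (c + 2*d ≤ -9 ∧ p ≠ 2*d - 4))
Answer: WP = ((d ≠ 3*cnt + 1 ∨ p ≠ 8) → (p ≥ 13 ∨ p = 8)) → ((cnt ≠ 10 ∧ 2*d > -18) ∨ (c + 2*d ≤ -9 ∧ p ≠ 2*d - 4))
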